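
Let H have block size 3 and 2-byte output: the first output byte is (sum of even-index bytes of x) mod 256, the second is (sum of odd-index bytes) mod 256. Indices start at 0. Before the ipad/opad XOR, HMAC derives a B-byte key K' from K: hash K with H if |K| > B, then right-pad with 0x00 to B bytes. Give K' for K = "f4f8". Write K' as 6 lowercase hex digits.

|K| = 4 > B = 3, so first hash the key.
H(K): even-index sum = 204 mod 256 = 204; odd-index sum = 108 mod 256 = 108 → cc 6c.
Zero-pad H(K) = cc 6c to 3 bytes: K' = cc 6c 00.

cc6c00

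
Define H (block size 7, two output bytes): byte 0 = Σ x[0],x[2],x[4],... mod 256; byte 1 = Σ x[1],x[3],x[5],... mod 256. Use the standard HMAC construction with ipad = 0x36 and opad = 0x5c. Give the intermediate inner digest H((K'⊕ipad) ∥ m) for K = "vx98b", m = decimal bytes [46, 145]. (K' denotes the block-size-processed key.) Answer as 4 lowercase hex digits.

6ac0

Key "vx98b" = 76 78 39 38 62 is 5 bytes ≤ B = 7; zero-pad to 7 bytes: K' = 76 78 39 38 62 00 00.
K' ⊕ ipad = 40 4e 0f 0e 54 36 36.
Inner input = 40 4e 0f 0e 54 36 36 ∥ 2e 91.
Inner hash: even-index sum = 362 mod 256 = 106; odd-index sum = 192 mod 256 = 192 → 6a c0.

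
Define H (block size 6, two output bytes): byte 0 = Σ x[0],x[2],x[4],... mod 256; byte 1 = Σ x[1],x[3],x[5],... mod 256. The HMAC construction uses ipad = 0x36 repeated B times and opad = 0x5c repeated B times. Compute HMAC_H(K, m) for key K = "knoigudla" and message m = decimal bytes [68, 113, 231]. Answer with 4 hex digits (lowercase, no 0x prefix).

d907

Key "knoigudla" = 6b 6e 6f 69 67 75 64 6c 61 is 9 bytes > B = 6, so hash it first: H(key) = 06 b8, then zero-pad to 6 bytes: K' = 06 b8 00 00 00 00.
K' ⊕ ipad = 30 8e 36 36 36 36.  K' ⊕ opad = 5a e4 5c 5c 5c 5c.
Inner input = (K'⊕ipad) ∥ m = 30 8e 36 36 36 36 ∥ 44 71 e7.
Inner hash: even-index sum = 455 mod 256 = 199; odd-index sum = 363 mod 256 = 107 → c7 6b.
Outer input = (K'⊕opad) ∥ inner = 5a e4 5c 5c 5c 5c ∥ c7 6b.
Outer hash (tag): even-index sum = 473 mod 256 = 217; odd-index sum = 519 mod 256 = 7 → d9 07.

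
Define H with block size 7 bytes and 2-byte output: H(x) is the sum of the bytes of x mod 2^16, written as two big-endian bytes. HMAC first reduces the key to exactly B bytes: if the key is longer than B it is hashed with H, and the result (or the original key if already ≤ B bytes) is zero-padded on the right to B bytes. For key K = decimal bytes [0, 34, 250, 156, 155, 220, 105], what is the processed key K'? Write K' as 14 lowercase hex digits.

0022fa9c9bdc69

Key decimal bytes [0, 34, 250, 156, 155, 220, 105] = 00 22 fa 9c 9b dc 69 is exactly B = 7 bytes: K' = 00 22 fa 9c 9b dc 69.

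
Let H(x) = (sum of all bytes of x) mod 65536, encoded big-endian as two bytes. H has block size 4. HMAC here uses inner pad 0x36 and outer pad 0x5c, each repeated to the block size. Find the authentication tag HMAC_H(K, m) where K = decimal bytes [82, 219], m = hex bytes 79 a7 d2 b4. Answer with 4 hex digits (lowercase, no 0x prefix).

Key decimal bytes [82, 219] = 52 db is 2 bytes ≤ B = 4; zero-pad to 4 bytes: K' = 52 db 00 00.
K' ⊕ ipad = 64 ed 36 36.  K' ⊕ opad = 0e 87 5c 5c.
Inner input = (K'⊕ipad) ∥ m = 64 ed 36 36 ∥ 79 a7 d2 b4.
Inner hash: sum = 100+237+54+54+121+167+210+180 = 1123 → 04 63.
Outer input = (K'⊕opad) ∥ inner = 0e 87 5c 5c ∥ 04 63.
Outer hash (tag): sum = 14+135+92+92+4+99 = 436 → 01 b4.

01b4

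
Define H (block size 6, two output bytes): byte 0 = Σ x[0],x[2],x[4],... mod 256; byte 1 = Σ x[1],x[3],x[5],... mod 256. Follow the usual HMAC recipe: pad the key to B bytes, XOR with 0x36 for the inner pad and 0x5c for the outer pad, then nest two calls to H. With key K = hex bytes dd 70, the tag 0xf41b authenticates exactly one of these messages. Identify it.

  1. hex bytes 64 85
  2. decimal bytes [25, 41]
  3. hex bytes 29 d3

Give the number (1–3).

1

Key hex bytes dd 70 is 2 bytes ≤ B = 6; zero-pad to 6 bytes: K' = dd 70 00 00 00 00.
K' ⊕ ipad = eb 46 36 36 36 36; K' ⊕ opad = 81 2c 5c 5c 5c 5c.
m1: inner = H(eb 46 36 36 36 36 64 85) = bb 37; tag = H(81 2c 5c 5c 5c 5c bb 37) = f41b ← matches
m2: inner = H(eb 46 36 36 36 36 19 29) = 70 db; tag = H(81 2c 5c 5c 5c 5c 70 db) = a9bf
m3: inner = H(eb 46 36 36 36 36 29 d3) = 80 85; tag = H(81 2c 5c 5c 5c 5c 80 85) = b969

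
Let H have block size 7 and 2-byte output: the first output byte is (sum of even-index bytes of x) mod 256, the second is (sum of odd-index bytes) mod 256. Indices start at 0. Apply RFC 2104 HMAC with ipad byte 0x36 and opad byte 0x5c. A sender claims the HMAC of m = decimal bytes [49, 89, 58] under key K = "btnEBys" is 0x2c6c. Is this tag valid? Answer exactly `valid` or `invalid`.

Key "btnEBys" = 62 74 6e 45 42 79 73 is exactly B = 7 bytes: K' = 62 74 6e 45 42 79 73.
K' ⊕ ipad = 54 42 58 73 74 4f 45; K' ⊕ opad = 3e 28 32 19 1e 25 2f.
Inner hash: even-index sum = 446 mod 256 = 190; odd-index sum = 367 mod 256 = 111 → be 6f.
Outer hash (recomputed tag): even-index sum = 300 mod 256 = 44; odd-index sum = 292 mod 256 = 36 → 2c 24.
Recomputed tag = 2c24; claimed = 2c6c → mismatch.

invalid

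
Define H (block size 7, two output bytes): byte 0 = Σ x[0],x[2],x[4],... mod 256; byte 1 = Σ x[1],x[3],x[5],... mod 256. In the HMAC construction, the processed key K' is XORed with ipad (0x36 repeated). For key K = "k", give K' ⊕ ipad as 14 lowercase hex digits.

Key "k" = 6b is 1 byte ≤ B = 7; zero-pad to 7 bytes: K' = 6b 00 00 00 00 00 00.
XOR each byte with 0x36: 6b⊕36=5d, 00⊕36=36, 00⊕36=36, 00⊕36=36, 00⊕36=36, 00⊕36=36, 00⊕36=36.

5d363636363636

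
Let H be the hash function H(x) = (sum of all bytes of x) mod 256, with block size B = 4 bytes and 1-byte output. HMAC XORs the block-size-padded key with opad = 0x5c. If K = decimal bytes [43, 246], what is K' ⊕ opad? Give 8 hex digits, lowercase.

Key decimal bytes [43, 246] = 2b f6 is 2 bytes ≤ B = 4; zero-pad to 4 bytes: K' = 2b f6 00 00.
XOR each byte with 0x5c: 2b⊕5c=77, f6⊕5c=aa, 00⊕5c=5c, 00⊕5c=5c.

77aa5c5c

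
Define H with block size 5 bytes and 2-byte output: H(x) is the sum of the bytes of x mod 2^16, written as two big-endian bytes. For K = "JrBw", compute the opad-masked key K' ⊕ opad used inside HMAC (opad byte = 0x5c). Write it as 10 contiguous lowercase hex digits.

162e1e2b5c

Key "JrBw" = 4a 72 42 77 is 4 bytes ≤ B = 5; zero-pad to 5 bytes: K' = 4a 72 42 77 00.
XOR each byte with 0x5c: 4a⊕5c=16, 72⊕5c=2e, 42⊕5c=1e, 77⊕5c=2b, 00⊕5c=5c.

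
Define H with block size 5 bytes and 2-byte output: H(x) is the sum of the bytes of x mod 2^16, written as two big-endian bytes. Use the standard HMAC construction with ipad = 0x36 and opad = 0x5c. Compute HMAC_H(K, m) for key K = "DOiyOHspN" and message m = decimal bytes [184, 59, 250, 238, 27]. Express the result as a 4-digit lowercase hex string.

Key "DOiyOHspN" = 44 4f 69 79 4f 48 73 70 4e is 9 bytes > B = 5, so hash it first: H(key) = 03 3d, then zero-pad to 5 bytes: K' = 03 3d 00 00 00.
K' ⊕ ipad = 35 0b 36 36 36.  K' ⊕ opad = 5f 61 5c 5c 5c.
Inner input = (K'⊕ipad) ∥ m = 35 0b 36 36 36 ∥ b8 3b fa ee 1b.
Inner hash: sum = 53+11+54+54+54+184+59+250+238+27 = 984 → 03 d8.
Outer input = (K'⊕opad) ∥ inner = 5f 61 5c 5c 5c ∥ 03 d8.
Outer hash (tag): sum = 95+97+92+92+92+3+216 = 687 → 02 af.

02af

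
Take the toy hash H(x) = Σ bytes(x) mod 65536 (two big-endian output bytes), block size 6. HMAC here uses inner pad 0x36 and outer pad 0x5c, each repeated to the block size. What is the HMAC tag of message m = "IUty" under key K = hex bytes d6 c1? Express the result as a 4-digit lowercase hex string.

Key hex bytes d6 c1 is 2 bytes ≤ B = 6; zero-pad to 6 bytes: K' = d6 c1 00 00 00 00.
K' ⊕ ipad = e0 f7 36 36 36 36.  K' ⊕ opad = 8a 9d 5c 5c 5c 5c.
Inner input = (K'⊕ipad) ∥ m = e0 f7 36 36 36 36 ∥ 49 55 74 79.
Inner hash: sum = 224+247+54+54+54+54+73+85+116+121 = 1082 → 04 3a.
Outer input = (K'⊕opad) ∥ inner = 8a 9d 5c 5c 5c 5c ∥ 04 3a.
Outer hash (tag): sum = 138+157+92+92+92+92+4+58 = 725 → 02 d5.

02d5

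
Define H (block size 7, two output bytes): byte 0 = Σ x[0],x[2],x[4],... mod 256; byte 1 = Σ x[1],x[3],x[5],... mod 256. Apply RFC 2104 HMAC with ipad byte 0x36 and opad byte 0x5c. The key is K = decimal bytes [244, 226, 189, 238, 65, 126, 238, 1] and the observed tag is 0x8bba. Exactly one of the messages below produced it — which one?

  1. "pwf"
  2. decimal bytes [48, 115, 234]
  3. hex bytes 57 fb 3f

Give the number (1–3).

1

Key decimal bytes [244, 226, 189, 238, 65, 126, 238, 1] = f4 e2 bd ee 41 7e ee 01 is 8 bytes > B = 7, so hash it first: H(key) = e0 4f, then zero-pad to 7 bytes: K' = e0 4f 00 00 00 00 00.
K' ⊕ ipad = d6 79 36 36 36 36 36; K' ⊕ opad = bc 13 5c 5c 5c 5c 5c.
m1: inner = H(d6 79 36 36 36 36 36 70 77 66) = ef bb; tag = H(bc 13 5c 5c 5c 5c 5c ef bb) = 8bba ← matches
m2: inner = H(d6 79 36 36 36 36 36 30 73 ea) = eb ff; tag = H(bc 13 5c 5c 5c 5c 5c eb ff) = cfb6
m3: inner = H(d6 79 36 36 36 36 36 57 fb 3f) = 73 7b; tag = H(bc 13 5c 5c 5c 5c 5c 73 7b) = 4b3e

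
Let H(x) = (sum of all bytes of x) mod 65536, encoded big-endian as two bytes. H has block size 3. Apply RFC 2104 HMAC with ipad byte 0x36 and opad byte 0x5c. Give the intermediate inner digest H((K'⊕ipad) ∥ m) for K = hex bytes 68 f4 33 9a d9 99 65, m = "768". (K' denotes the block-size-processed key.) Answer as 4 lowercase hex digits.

0143

Key hex bytes 68 f4 33 9a d9 99 65 is 7 bytes > B = 3, so hash it first: H(key) = 04 00, then zero-pad to 3 bytes: K' = 04 00 00.
K' ⊕ ipad = 32 36 36.
Inner input = 32 36 36 ∥ 37 36 38.
Inner hash: sum = 50+54+54+55+54+56 = 323 → 01 43.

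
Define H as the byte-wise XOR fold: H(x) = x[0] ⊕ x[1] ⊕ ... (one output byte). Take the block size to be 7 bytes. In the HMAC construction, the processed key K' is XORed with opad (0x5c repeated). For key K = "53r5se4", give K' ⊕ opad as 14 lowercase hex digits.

696f2e692f3968

Key "53r5se4" = 35 33 72 35 73 65 34 is exactly B = 7 bytes: K' = 35 33 72 35 73 65 34.
XOR each byte with 0x5c: 35⊕5c=69, 33⊕5c=6f, 72⊕5c=2e, 35⊕5c=69, 73⊕5c=2f, 65⊕5c=39, 34⊕5c=68.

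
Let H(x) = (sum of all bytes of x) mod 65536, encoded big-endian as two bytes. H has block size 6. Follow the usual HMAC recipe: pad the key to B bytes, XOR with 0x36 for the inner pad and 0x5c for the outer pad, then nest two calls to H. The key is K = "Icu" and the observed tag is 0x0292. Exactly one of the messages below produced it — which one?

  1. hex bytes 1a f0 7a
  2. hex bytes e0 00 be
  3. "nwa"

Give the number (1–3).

3

Key "Icu" = 49 63 75 is 3 bytes ≤ B = 6; zero-pad to 6 bytes: K' = 49 63 75 00 00 00.
K' ⊕ ipad = 7f 55 43 36 36 36; K' ⊕ opad = 15 3f 29 5c 5c 5c.
m1: inner = H(7f 55 43 36 36 36 1a f0 7a) = 03 3d; tag = H(15 3f 29 5c 5c 5c 03 3d) = 01d1
m2: inner = H(7f 55 43 36 36 36 e0 00 be) = 03 57; tag = H(15 3f 29 5c 5c 5c 03 57) = 01eb
m3: inner = H(7f 55 43 36 36 36 6e 77 61) = 02 ff; tag = H(15 3f 29 5c 5c 5c 02 ff) = 0292 ← matches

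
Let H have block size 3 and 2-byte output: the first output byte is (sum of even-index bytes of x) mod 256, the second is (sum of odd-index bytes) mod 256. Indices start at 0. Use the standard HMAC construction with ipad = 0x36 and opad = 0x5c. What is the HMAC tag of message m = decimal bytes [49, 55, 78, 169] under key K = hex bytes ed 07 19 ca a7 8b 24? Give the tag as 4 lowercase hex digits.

Key hex bytes ed 07 19 ca a7 8b 24 is 7 bytes > B = 3, so hash it first: H(key) = d1 5c, then zero-pad to 3 bytes: K' = d1 5c 00.
K' ⊕ ipad = e7 6a 36.  K' ⊕ opad = 8d 00 5c.
Inner input = (K'⊕ipad) ∥ m = e7 6a 36 ∥ 31 37 4e a9.
Inner hash: even-index sum = 509 mod 256 = 253; odd-index sum = 233 mod 256 = 233 → fd e9.
Outer input = (K'⊕opad) ∥ inner = 8d 00 5c ∥ fd e9.
Outer hash (tag): even-index sum = 466 mod 256 = 210; odd-index sum = 253 mod 256 = 253 → d2 fd.

d2fd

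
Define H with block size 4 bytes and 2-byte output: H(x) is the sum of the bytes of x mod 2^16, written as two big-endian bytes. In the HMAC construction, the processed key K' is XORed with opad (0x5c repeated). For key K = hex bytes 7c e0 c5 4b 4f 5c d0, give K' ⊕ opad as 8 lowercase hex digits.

Key hex bytes 7c e0 c5 4b 4f 5c d0 is 7 bytes > B = 4, so hash it first: H(key) = 03 e7, then zero-pad to 4 bytes: K' = 03 e7 00 00.
XOR each byte with 0x5c: 03⊕5c=5f, e7⊕5c=bb, 00⊕5c=5c, 00⊕5c=5c.

5fbb5c5c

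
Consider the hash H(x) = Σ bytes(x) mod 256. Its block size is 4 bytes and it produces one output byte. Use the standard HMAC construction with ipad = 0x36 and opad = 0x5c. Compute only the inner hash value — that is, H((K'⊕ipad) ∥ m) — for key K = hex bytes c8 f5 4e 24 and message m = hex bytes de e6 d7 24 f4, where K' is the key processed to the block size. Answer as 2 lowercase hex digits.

fe

Key hex bytes c8 f5 4e 24 is exactly B = 4 bytes: K' = c8 f5 4e 24.
K' ⊕ ipad = fe c3 78 12.
Inner input = fe c3 78 12 ∥ de e6 d7 24 f4.
Inner hash: sum = 254+195+120+18+222+230+215+36+244 = 1534; mod 256 = 254 → fe.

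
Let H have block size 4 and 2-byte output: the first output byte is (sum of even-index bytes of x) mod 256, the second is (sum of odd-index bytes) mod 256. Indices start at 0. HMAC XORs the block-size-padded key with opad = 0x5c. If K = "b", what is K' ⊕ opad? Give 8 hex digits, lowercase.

Key "b" = 62 is 1 byte ≤ B = 4; zero-pad to 4 bytes: K' = 62 00 00 00.
XOR each byte with 0x5c: 62⊕5c=3e, 00⊕5c=5c, 00⊕5c=5c, 00⊕5c=5c.

3e5c5c5c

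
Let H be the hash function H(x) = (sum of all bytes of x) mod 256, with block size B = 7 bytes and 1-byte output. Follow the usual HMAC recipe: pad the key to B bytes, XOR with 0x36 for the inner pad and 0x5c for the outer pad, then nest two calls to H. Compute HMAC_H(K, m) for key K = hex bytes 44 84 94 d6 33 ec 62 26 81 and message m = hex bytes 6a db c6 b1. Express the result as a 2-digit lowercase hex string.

9a

Key hex bytes 44 84 94 d6 33 ec 62 26 81 is 9 bytes > B = 7, so hash it first: H(key) = 5a, then zero-pad to 7 bytes: K' = 5a 00 00 00 00 00 00.
K' ⊕ ipad = 6c 36 36 36 36 36 36.  K' ⊕ opad = 06 5c 5c 5c 5c 5c 5c.
Inner input = (K'⊕ipad) ∥ m = 6c 36 36 36 36 36 36 ∥ 6a db c6 b1.
Inner hash: sum = 108+54+54+54+54+54+54+106+219+198+177 = 1132; mod 256 = 108 → 6c.
Outer input = (K'⊕opad) ∥ inner = 06 5c 5c 5c 5c 5c 5c ∥ 6c.
Outer hash (tag): sum = 6+92+92+92+92+92+92+108 = 666; mod 256 = 154 → 9a.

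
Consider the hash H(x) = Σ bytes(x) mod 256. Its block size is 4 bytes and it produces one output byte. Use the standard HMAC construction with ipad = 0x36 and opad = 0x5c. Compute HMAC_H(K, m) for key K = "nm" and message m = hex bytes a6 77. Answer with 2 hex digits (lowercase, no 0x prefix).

57

Key "nm" = 6e 6d is 2 bytes ≤ B = 4; zero-pad to 4 bytes: K' = 6e 6d 00 00.
K' ⊕ ipad = 58 5b 36 36.  K' ⊕ opad = 32 31 5c 5c.
Inner input = (K'⊕ipad) ∥ m = 58 5b 36 36 ∥ a6 77.
Inner hash: sum = 88+91+54+54+166+119 = 572; mod 256 = 60 → 3c.
Outer input = (K'⊕opad) ∥ inner = 32 31 5c 5c ∥ 3c.
Outer hash (tag): sum = 50+49+92+92+60 = 343; mod 256 = 87 → 57.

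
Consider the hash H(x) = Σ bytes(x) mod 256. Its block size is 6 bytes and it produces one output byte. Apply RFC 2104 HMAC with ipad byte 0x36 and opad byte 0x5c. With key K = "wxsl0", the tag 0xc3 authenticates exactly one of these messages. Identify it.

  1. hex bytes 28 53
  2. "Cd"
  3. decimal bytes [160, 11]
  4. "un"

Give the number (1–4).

4

Key "wxsl0" = 77 78 73 6c 30 is 5 bytes ≤ B = 6; zero-pad to 6 bytes: K' = 77 78 73 6c 30 00.
K' ⊕ ipad = 41 4e 45 5a 06 36; K' ⊕ opad = 2b 24 2f 30 6c 5c.
m1: inner = H(41 4e 45 5a 06 36 28 53) = e5; tag = H(2b 24 2f 30 6c 5c e5) = 5b
m2: inner = H(41 4e 45 5a 06 36 43 64) = 11; tag = H(2b 24 2f 30 6c 5c 11) = 87
m3: inner = H(41 4e 45 5a 06 36 a0 0b) = 15; tag = H(2b 24 2f 30 6c 5c 15) = 8b
m4: inner = H(41 4e 45 5a 06 36 75 6e) = 4d; tag = H(2b 24 2f 30 6c 5c 4d) = c3 ← matches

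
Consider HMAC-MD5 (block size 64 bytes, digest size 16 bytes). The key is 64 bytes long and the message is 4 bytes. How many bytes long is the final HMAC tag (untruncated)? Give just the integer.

The tag is one MD5 digest: 16 bytes.

16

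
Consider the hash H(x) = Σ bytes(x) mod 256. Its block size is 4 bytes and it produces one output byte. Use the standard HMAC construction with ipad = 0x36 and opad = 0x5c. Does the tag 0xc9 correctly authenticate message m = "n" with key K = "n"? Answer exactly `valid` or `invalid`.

invalid

Key "n" = 6e is 1 byte ≤ B = 4; zero-pad to 4 bytes: K' = 6e 00 00 00.
K' ⊕ ipad = 58 36 36 36; K' ⊕ opad = 32 5c 5c 5c.
Inner hash: sum = 88+54+54+54+110 = 360; mod 256 = 104 → 68.
Outer hash (recomputed tag): sum = 50+92+92+92+104 = 430; mod 256 = 174 → ae.
Recomputed tag = ae; claimed = c9 → mismatch.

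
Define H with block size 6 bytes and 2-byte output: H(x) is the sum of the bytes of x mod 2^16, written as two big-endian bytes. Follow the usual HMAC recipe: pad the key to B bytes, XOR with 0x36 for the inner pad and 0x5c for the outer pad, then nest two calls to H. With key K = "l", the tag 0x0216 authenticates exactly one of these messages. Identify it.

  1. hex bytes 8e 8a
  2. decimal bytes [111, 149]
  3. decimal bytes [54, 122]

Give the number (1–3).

3

Key "l" = 6c is 1 byte ≤ B = 6; zero-pad to 6 bytes: K' = 6c 00 00 00 00 00.
K' ⊕ ipad = 5a 36 36 36 36 36; K' ⊕ opad = 30 5c 5c 5c 5c 5c.
m1: inner = H(5a 36 36 36 36 36 8e 8a) = 02 80; tag = H(30 5c 5c 5c 5c 5c 02 80) = 027e
m2: inner = H(5a 36 36 36 36 36 6f 95) = 02 6c; tag = H(30 5c 5c 5c 5c 5c 02 6c) = 026a
m3: inner = H(5a 36 36 36 36 36 36 7a) = 02 18; tag = H(30 5c 5c 5c 5c 5c 02 18) = 0216 ← matches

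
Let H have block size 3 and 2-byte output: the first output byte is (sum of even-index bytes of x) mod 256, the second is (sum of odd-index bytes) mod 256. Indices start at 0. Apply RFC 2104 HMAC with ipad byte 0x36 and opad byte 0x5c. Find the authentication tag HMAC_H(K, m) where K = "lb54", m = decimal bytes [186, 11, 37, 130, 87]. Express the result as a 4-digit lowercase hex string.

Key "lb54" = 6c 62 35 34 is 4 bytes > B = 3, so hash it first: H(key) = a1 96, then zero-pad to 3 bytes: K' = a1 96 00.
K' ⊕ ipad = 97 a0 36.  K' ⊕ opad = fd ca 5c.
Inner input = (K'⊕ipad) ∥ m = 97 a0 36 ∥ ba 0b 25 82 57.
Inner hash: even-index sum = 346 mod 256 = 90; odd-index sum = 470 mod 256 = 214 → 5a d6.
Outer input = (K'⊕opad) ∥ inner = fd ca 5c ∥ 5a d6.
Outer hash (tag): even-index sum = 559 mod 256 = 47; odd-index sum = 292 mod 256 = 36 → 2f 24.

2f24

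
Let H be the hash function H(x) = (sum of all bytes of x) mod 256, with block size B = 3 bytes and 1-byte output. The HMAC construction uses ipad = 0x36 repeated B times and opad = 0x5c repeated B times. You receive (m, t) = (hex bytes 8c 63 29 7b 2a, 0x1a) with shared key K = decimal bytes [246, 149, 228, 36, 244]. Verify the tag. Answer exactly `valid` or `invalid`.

Key decimal bytes [246, 149, 228, 36, 244] = f6 95 e4 24 f4 is 5 bytes > B = 3, so hash it first: H(key) = 87, then zero-pad to 3 bytes: K' = 87 00 00.
K' ⊕ ipad = b1 36 36; K' ⊕ opad = db 5c 5c.
Inner hash: sum = 177+54+54+140+99+41+123+42 = 730; mod 256 = 218 → da.
Outer hash (recomputed tag): sum = 219+92+92+218 = 621; mod 256 = 109 → 6d.
Recomputed tag = 6d; claimed = 1a → mismatch.

invalid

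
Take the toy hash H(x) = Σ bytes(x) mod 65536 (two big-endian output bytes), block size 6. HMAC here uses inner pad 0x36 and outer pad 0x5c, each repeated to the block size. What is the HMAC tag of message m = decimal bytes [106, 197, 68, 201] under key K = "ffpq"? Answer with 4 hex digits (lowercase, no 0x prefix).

025d

Key "ffpq" = 66 66 70 71 is 4 bytes ≤ B = 6; zero-pad to 6 bytes: K' = 66 66 70 71 00 00.
K' ⊕ ipad = 50 50 46 47 36 36.  K' ⊕ opad = 3a 3a 2c 2d 5c 5c.
Inner input = (K'⊕ipad) ∥ m = 50 50 46 47 36 36 ∥ 6a c5 44 c9.
Inner hash: sum = 80+80+70+71+54+54+106+197+68+201 = 981 → 03 d5.
Outer input = (K'⊕opad) ∥ inner = 3a 3a 2c 2d 5c 5c ∥ 03 d5.
Outer hash (tag): sum = 58+58+44+45+92+92+3+213 = 605 → 02 5d.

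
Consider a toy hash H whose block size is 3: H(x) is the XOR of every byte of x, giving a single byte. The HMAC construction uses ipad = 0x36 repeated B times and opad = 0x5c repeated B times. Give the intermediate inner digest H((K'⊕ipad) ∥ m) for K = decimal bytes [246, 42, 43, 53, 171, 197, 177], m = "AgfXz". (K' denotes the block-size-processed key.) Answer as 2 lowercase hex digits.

49

Key decimal bytes [246, 42, 43, 53, 171, 197, 177] = f6 2a 2b 35 ab c5 b1 is 7 bytes > B = 3, so hash it first: H(key) = 1d, then zero-pad to 3 bytes: K' = 1d 00 00.
K' ⊕ ipad = 2b 36 36.
Inner input = 2b 36 36 ∥ 41 67 66 58 7a.
Inner hash: XOR 2b⊕36⊕36⊕41⊕67⊕66⊕58⊕7a = 49.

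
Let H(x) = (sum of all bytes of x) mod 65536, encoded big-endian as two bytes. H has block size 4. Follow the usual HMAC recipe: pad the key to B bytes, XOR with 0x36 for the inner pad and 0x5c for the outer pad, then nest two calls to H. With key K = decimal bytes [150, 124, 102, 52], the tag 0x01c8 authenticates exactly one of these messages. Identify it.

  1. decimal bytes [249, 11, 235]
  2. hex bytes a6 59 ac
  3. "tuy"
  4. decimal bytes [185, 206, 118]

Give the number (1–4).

Key decimal bytes [150, 124, 102, 52] = 96 7c 66 34 is exactly B = 4 bytes: K' = 96 7c 66 34.
K' ⊕ ipad = a0 4a 50 02; K' ⊕ opad = ca 20 3a 68.
m1: inner = H(a0 4a 50 02 f9 0b eb) = 03 2b; tag = H(ca 20 3a 68 03 2b) = 01ba
m2: inner = H(a0 4a 50 02 a6 59 ac) = 02 e7; tag = H(ca 20 3a 68 02 e7) = 0275
m3: inner = H(a0 4a 50 02 74 75 79) = 02 9e; tag = H(ca 20 3a 68 02 9e) = 022c
m4: inner = H(a0 4a 50 02 b9 ce 76) = 03 39; tag = H(ca 20 3a 68 03 39) = 01c8 ← matches

4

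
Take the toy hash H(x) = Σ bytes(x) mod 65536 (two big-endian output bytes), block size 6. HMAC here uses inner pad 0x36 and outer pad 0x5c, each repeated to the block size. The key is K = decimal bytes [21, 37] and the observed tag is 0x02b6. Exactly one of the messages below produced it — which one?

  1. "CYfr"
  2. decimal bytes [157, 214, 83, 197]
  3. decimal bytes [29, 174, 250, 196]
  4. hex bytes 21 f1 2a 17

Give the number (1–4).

Key decimal bytes [21, 37] = 15 25 is 2 bytes ≤ B = 6; zero-pad to 6 bytes: K' = 15 25 00 00 00 00.
K' ⊕ ipad = 23 13 36 36 36 36; K' ⊕ opad = 49 79 5c 5c 5c 5c.
m1: inner = H(23 13 36 36 36 36 43 59 66 72) = 02 82; tag = H(49 79 5c 5c 5c 5c 02 82) = 02b6 ← matches
m2: inner = H(23 13 36 36 36 36 9d d6 53 c5) = 03 99; tag = H(49 79 5c 5c 5c 5c 03 99) = 02ce
m3: inner = H(23 13 36 36 36 36 1d ae fa c4) = 03 97; tag = H(49 79 5c 5c 5c 5c 03 97) = 02cc
m4: inner = H(23 13 36 36 36 36 21 f1 2a 17) = 02 61; tag = H(49 79 5c 5c 5c 5c 02 61) = 0295

1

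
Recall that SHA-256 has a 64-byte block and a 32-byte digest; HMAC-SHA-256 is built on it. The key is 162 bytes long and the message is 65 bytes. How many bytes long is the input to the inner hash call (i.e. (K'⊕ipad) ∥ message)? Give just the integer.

129

Key is 162 > 64 bytes, so it is hashed to 32 bytes then zero-padded to 64: |K'| = 64.
Inner input = (K'⊕ipad) ∥ m → 64 + 65 = 129 bytes.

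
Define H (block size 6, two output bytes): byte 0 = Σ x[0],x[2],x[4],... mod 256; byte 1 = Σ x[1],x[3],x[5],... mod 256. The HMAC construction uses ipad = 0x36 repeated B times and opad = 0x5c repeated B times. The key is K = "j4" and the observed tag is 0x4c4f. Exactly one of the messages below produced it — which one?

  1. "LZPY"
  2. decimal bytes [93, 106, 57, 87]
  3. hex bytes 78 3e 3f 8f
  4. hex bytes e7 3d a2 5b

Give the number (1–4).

Key "j4" = 6a 34 is 2 bytes ≤ B = 6; zero-pad to 6 bytes: K' = 6a 34 00 00 00 00.
K' ⊕ ipad = 5c 02 36 36 36 36; K' ⊕ opad = 36 68 5c 5c 5c 5c.
m1: inner = H(5c 02 36 36 36 36 4c 5a 50 59) = 64 21; tag = H(36 68 5c 5c 5c 5c 64 21) = 5241
m2: inner = H(5c 02 36 36 36 36 5d 6a 39 57) = 5e 2f; tag = H(36 68 5c 5c 5c 5c 5e 2f) = 4c4f ← matches
m3: inner = H(5c 02 36 36 36 36 78 3e 3f 8f) = 7f 3b; tag = H(36 68 5c 5c 5c 5c 7f 3b) = 6d5b
m4: inner = H(5c 02 36 36 36 36 e7 3d a2 5b) = 51 06; tag = H(36 68 5c 5c 5c 5c 51 06) = 3f26

2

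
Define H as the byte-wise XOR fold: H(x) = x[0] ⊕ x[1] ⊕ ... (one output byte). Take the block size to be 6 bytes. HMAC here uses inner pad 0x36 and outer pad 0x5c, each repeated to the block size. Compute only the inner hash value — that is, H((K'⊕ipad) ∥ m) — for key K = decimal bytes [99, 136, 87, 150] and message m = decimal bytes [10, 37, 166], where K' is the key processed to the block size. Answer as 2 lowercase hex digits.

Key decimal bytes [99, 136, 87, 150] = 63 88 57 96 is 4 bytes ≤ B = 6; zero-pad to 6 bytes: K' = 63 88 57 96 00 00.
K' ⊕ ipad = 55 be 61 a0 36 36.
Inner input = 55 be 61 a0 36 36 ∥ 0a 25 a6.
Inner hash: XOR 55⊕be⊕61⊕a0⊕36⊕36⊕0a⊕25⊕a6 = a3.

a3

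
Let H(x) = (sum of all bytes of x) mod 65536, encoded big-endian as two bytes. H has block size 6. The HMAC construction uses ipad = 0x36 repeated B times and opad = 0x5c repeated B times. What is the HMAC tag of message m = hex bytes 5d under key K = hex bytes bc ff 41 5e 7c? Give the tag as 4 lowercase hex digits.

0230

Key hex bytes bc ff 41 5e 7c is 5 bytes ≤ B = 6; zero-pad to 6 bytes: K' = bc ff 41 5e 7c 00.
K' ⊕ ipad = 8a c9 77 68 4a 36.  K' ⊕ opad = e0 a3 1d 02 20 5c.
Inner input = (K'⊕ipad) ∥ m = 8a c9 77 68 4a 36 ∥ 5d.
Inner hash: sum = 138+201+119+104+74+54+93 = 783 → 03 0f.
Outer input = (K'⊕opad) ∥ inner = e0 a3 1d 02 20 5c ∥ 03 0f.
Outer hash (tag): sum = 224+163+29+2+32+92+3+15 = 560 → 02 30.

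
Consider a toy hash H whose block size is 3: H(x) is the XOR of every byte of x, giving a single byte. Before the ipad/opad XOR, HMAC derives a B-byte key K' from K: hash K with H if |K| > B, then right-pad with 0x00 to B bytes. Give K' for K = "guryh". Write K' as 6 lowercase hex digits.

710000

|K| = 5 > B = 3, so first hash the key.
H(K): XOR 67⊕75⊕72⊕79⊕68 = 71.
Zero-pad H(K) = 71 to 3 bytes: K' = 71 00 00.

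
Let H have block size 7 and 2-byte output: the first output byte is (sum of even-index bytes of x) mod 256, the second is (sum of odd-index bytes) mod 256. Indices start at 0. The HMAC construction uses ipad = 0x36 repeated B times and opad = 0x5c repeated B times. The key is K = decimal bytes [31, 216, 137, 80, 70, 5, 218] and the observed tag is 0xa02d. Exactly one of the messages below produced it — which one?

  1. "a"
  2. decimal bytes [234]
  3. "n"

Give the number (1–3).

Key decimal bytes [31, 216, 137, 80, 70, 5, 218] = 1f d8 89 50 46 05 da is exactly B = 7 bytes: K' = 1f d8 89 50 46 05 da.
K' ⊕ ipad = 29 ee bf 66 70 33 ec; K' ⊕ opad = 43 84 d5 0c 1a 59 86.
m1: inner = H(29 ee bf 66 70 33 ec 61) = 44 e8; tag = H(43 84 d5 0c 1a 59 86 44 e8) = a02d ← matches
m2: inner = H(29 ee bf 66 70 33 ec ea) = 44 71; tag = H(43 84 d5 0c 1a 59 86 44 71) = 292d
m3: inner = H(29 ee bf 66 70 33 ec 6e) = 44 f5; tag = H(43 84 d5 0c 1a 59 86 44 f5) = ad2d

1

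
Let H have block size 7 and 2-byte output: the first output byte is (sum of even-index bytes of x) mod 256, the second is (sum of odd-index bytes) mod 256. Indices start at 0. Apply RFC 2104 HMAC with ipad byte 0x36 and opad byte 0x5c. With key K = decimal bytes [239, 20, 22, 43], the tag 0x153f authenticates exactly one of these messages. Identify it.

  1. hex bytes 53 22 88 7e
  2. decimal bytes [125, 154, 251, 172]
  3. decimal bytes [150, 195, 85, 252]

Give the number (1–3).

Key decimal bytes [239, 20, 22, 43] = ef 14 16 2b is 4 bytes ≤ B = 7; zero-pad to 7 bytes: K' = ef 14 16 2b 00 00 00.
K' ⊕ ipad = d9 22 20 1d 36 36 36; K' ⊕ opad = b3 48 4a 77 5c 5c 5c.
m1: inner = H(d9 22 20 1d 36 36 36 53 22 88 7e) = 05 50; tag = H(b3 48 4a 77 5c 5c 5c 05 50) = 0520
m2: inner = H(d9 22 20 1d 36 36 36 7d 9a fb ac) = ab ed; tag = H(b3 48 4a 77 5c 5c 5c ab ed) = a2c6
m3: inner = H(d9 22 20 1d 36 36 36 96 c3 55 fc) = 24 60; tag = H(b3 48 4a 77 5c 5c 5c 24 60) = 153f ← matches

3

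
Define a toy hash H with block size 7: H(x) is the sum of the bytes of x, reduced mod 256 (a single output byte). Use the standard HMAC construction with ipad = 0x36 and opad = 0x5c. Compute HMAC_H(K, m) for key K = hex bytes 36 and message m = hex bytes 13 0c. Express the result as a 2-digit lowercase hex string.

Key hex bytes 36 is 1 byte ≤ B = 7; zero-pad to 7 bytes: K' = 36 00 00 00 00 00 00.
K' ⊕ ipad = 00 36 36 36 36 36 36.  K' ⊕ opad = 6a 5c 5c 5c 5c 5c 5c.
Inner input = (K'⊕ipad) ∥ m = 00 36 36 36 36 36 36 ∥ 13 0c.
Inner hash: sum = 0+54+54+54+54+54+54+19+12 = 355; mod 256 = 99 → 63.
Outer input = (K'⊕opad) ∥ inner = 6a 5c 5c 5c 5c 5c 5c ∥ 63.
Outer hash (tag): sum = 106+92+92+92+92+92+92+99 = 757; mod 256 = 245 → f5.

f5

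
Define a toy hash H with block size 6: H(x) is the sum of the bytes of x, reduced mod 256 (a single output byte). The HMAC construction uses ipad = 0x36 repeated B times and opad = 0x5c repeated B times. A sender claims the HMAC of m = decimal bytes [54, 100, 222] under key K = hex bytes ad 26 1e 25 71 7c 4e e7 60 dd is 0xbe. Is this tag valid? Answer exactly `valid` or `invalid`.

valid

Key hex bytes ad 26 1e 25 71 7c 4e e7 60 dd is 10 bytes > B = 6, so hash it first: H(key) = 75, then zero-pad to 6 bytes: K' = 75 00 00 00 00 00.
K' ⊕ ipad = 43 36 36 36 36 36; K' ⊕ opad = 29 5c 5c 5c 5c 5c.
Inner hash: sum = 67+54+54+54+54+54+54+100+222 = 713; mod 256 = 201 → c9.
Outer hash (recomputed tag): sum = 41+92+92+92+92+92+201 = 702; mod 256 = 190 → be.
Recomputed tag = be; claimed = be → match.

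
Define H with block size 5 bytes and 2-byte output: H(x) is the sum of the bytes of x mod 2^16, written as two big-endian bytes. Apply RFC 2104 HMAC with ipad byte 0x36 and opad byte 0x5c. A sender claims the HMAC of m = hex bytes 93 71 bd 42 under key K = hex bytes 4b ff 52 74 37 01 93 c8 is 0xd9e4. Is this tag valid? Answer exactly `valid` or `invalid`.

invalid

Key hex bytes 4b ff 52 74 37 01 93 c8 is 8 bytes > B = 5, so hash it first: H(key) = 03 a3, then zero-pad to 5 bytes: K' = 03 a3 00 00 00.
K' ⊕ ipad = 35 95 36 36 36; K' ⊕ opad = 5f ff 5c 5c 5c.
Inner hash: sum = 53+149+54+54+54+147+113+189+66 = 879 → 03 6f.
Outer hash (recomputed tag): sum = 95+255+92+92+92+3+111 = 740 → 02 e4.
Recomputed tag = 02e4; claimed = d9e4 → mismatch.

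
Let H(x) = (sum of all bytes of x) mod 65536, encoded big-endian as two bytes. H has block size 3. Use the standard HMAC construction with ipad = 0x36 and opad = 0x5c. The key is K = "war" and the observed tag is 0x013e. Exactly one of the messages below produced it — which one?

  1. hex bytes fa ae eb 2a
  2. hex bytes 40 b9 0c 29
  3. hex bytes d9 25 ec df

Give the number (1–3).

3

Key "war" = 77 61 72 is exactly B = 3 bytes: K' = 77 61 72.
K' ⊕ ipad = 41 57 44; K' ⊕ opad = 2b 3d 2e.
m1: inner = H(41 57 44 fa ae eb 2a) = 03 99; tag = H(2b 3d 2e 03 99) = 0132
m2: inner = H(41 57 44 40 b9 0c 29) = 02 0a; tag = H(2b 3d 2e 02 0a) = 00a2
m3: inner = H(41 57 44 d9 25 ec df) = 03 a5; tag = H(2b 3d 2e 03 a5) = 013e ← matches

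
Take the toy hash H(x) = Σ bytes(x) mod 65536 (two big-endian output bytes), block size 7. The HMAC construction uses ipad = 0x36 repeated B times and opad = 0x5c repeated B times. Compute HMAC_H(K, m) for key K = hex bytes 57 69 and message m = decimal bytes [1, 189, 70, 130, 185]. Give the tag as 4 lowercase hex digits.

021d

Key hex bytes 57 69 is 2 bytes ≤ B = 7; zero-pad to 7 bytes: K' = 57 69 00 00 00 00 00.
K' ⊕ ipad = 61 5f 36 36 36 36 36.  K' ⊕ opad = 0b 35 5c 5c 5c 5c 5c.
Inner input = (K'⊕ipad) ∥ m = 61 5f 36 36 36 36 36 ∥ 01 bd 46 82 b9.
Inner hash: sum = 97+95+54+54+54+54+54+1+189+70+130+185 = 1037 → 04 0d.
Outer input = (K'⊕opad) ∥ inner = 0b 35 5c 5c 5c 5c 5c ∥ 04 0d.
Outer hash (tag): sum = 11+53+92+92+92+92+92+4+13 = 541 → 02 1d.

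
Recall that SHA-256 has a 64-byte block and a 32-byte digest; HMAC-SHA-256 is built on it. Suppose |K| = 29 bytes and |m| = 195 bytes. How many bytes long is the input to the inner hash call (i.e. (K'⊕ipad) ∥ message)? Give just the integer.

Key is 29 ≤ 64 bytes, zero-padded: |K'| = 64.
Inner input = (K'⊕ipad) ∥ m → 64 + 195 = 259 bytes.

259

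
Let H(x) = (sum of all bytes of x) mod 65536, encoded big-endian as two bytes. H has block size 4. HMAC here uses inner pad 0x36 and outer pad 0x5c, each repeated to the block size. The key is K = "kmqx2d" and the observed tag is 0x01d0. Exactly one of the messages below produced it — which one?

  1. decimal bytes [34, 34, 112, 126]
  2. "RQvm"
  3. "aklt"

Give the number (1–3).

3

Key "kmqx2d" = 6b 6d 71 78 32 64 is 6 bytes > B = 4, so hash it first: H(key) = 02 57, then zero-pad to 4 bytes: K' = 02 57 00 00.
K' ⊕ ipad = 34 61 36 36; K' ⊕ opad = 5e 0b 5c 5c.
m1: inner = H(34 61 36 36 22 22 70 7e) = 02 33; tag = H(5e 0b 5c 5c 02 33) = 0156
m2: inner = H(34 61 36 36 52 51 76 6d) = 02 87; tag = H(5e 0b 5c 5c 02 87) = 01aa
m3: inner = H(34 61 36 36 61 6b 6c 74) = 02 ad; tag = H(5e 0b 5c 5c 02 ad) = 01d0 ← matches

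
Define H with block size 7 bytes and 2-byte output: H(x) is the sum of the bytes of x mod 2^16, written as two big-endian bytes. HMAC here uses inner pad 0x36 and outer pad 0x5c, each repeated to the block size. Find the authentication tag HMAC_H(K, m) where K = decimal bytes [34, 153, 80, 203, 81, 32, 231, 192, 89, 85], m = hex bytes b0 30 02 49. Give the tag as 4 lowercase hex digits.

Key decimal bytes [34, 153, 80, 203, 81, 32, 231, 192, 89, 85] = 22 99 50 cb 51 20 e7 c0 59 55 is 10 bytes > B = 7, so hash it first: H(key) = 04 9c, then zero-pad to 7 bytes: K' = 04 9c 00 00 00 00 00.
K' ⊕ ipad = 32 aa 36 36 36 36 36.  K' ⊕ opad = 58 c0 5c 5c 5c 5c 5c.
Inner input = (K'⊕ipad) ∥ m = 32 aa 36 36 36 36 36 ∥ b0 30 02 49.
Inner hash: sum = 50+170+54+54+54+54+54+176+48+2+73 = 789 → 03 15.
Outer input = (K'⊕opad) ∥ inner = 58 c0 5c 5c 5c 5c 5c ∥ 03 15.
Outer hash (tag): sum = 88+192+92+92+92+92+92+3+21 = 764 → 02 fc.

02fc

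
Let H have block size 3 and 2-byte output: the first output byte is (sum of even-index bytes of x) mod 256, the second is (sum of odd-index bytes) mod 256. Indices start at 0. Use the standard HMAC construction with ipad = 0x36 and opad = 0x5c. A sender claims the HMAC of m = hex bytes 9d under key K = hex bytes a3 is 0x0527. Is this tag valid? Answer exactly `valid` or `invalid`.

invalid

Key hex bytes a3 is 1 byte ≤ B = 3; zero-pad to 3 bytes: K' = a3 00 00.
K' ⊕ ipad = 95 36 36; K' ⊕ opad = ff 5c 5c.
Inner hash: even-index sum = 203 mod 256 = 203; odd-index sum = 211 mod 256 = 211 → cb d3.
Outer hash (recomputed tag): even-index sum = 558 mod 256 = 46; odd-index sum = 295 mod 256 = 39 → 2e 27.
Recomputed tag = 2e27; claimed = 0527 → mismatch.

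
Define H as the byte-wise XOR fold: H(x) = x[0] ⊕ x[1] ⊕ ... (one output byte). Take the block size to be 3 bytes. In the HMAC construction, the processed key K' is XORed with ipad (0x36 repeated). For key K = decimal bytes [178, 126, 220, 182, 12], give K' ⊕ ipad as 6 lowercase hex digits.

Key decimal bytes [178, 126, 220, 182, 12] = b2 7e dc b6 0c is 5 bytes > B = 3, so hash it first: H(key) = aa, then zero-pad to 3 bytes: K' = aa 00 00.
XOR each byte with 0x36: aa⊕36=9c, 00⊕36=36, 00⊕36=36.

9c3636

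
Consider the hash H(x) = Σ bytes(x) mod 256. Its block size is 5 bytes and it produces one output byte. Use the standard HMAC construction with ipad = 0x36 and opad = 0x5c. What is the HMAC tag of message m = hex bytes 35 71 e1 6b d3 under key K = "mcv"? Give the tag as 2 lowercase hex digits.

Key "mcv" = 6d 63 76 is 3 bytes ≤ B = 5; zero-pad to 5 bytes: K' = 6d 63 76 00 00.
K' ⊕ ipad = 5b 55 40 36 36.  K' ⊕ opad = 31 3f 2a 5c 5c.
Inner input = (K'⊕ipad) ∥ m = 5b 55 40 36 36 ∥ 35 71 e1 6b d3.
Inner hash: sum = 91+85+64+54+54+53+113+225+107+211 = 1057; mod 256 = 33 → 21.
Outer input = (K'⊕opad) ∥ inner = 31 3f 2a 5c 5c ∥ 21.
Outer hash (tag): sum = 49+63+42+92+92+33 = 371; mod 256 = 115 → 73.

73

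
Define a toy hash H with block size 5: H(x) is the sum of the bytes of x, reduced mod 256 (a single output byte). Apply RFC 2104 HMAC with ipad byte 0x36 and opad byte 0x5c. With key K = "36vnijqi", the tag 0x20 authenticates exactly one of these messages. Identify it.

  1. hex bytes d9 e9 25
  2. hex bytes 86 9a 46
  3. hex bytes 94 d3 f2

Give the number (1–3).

Key "36vnijqi" = 33 36 76 6e 69 6a 71 69 is 8 bytes > B = 5, so hash it first: H(key) = fa, then zero-pad to 5 bytes: K' = fa 00 00 00 00.
K' ⊕ ipad = cc 36 36 36 36; K' ⊕ opad = a6 5c 5c 5c 5c.
m1: inner = H(cc 36 36 36 36 d9 e9 25) = 8b; tag = H(a6 5c 5c 5c 5c 8b) = a1
m2: inner = H(cc 36 36 36 36 86 9a 46) = 0a; tag = H(a6 5c 5c 5c 5c 0a) = 20 ← matches
m3: inner = H(cc 36 36 36 36 94 d3 f2) = fd; tag = H(a6 5c 5c 5c 5c fd) = 13

2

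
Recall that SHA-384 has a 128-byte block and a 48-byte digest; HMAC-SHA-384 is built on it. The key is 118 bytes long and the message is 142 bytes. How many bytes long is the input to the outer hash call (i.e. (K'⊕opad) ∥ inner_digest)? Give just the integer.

176

Key is 118 ≤ 128 bytes, zero-padded: |K'| = 128.
Outer input = (K'⊕opad) ∥ H(inner) → 128 + 48 = 176 bytes.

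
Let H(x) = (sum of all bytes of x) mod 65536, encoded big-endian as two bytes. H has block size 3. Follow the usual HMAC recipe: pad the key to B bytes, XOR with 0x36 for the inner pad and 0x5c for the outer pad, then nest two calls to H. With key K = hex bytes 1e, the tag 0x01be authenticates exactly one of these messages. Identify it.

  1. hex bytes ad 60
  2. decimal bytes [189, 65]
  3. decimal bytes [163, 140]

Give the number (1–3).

Key hex bytes 1e is 1 byte ≤ B = 3; zero-pad to 3 bytes: K' = 1e 00 00.
K' ⊕ ipad = 28 36 36; K' ⊕ opad = 42 5c 5c.
m1: inner = H(28 36 36 ad 60) = 01 a1; tag = H(42 5c 5c 01 a1) = 019c
m2: inner = H(28 36 36 bd 41) = 01 92; tag = H(42 5c 5c 01 92) = 018d
m3: inner = H(28 36 36 a3 8c) = 01 c3; tag = H(42 5c 5c 01 c3) = 01be ← matches

3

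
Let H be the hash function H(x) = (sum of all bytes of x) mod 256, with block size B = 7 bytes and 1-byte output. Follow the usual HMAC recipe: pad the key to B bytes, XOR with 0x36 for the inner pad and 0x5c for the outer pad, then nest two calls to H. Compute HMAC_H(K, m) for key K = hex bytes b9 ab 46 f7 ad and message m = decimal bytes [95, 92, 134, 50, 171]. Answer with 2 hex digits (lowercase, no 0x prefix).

cc

Key hex bytes b9 ab 46 f7 ad is 5 bytes ≤ B = 7; zero-pad to 7 bytes: K' = b9 ab 46 f7 ad 00 00.
K' ⊕ ipad = 8f 9d 70 c1 9b 36 36.  K' ⊕ opad = e5 f7 1a ab f1 5c 5c.
Inner input = (K'⊕ipad) ∥ m = 8f 9d 70 c1 9b 36 36 ∥ 5f 5c 86 32 ab.
Inner hash: sum = 143+157+112+193+155+54+54+95+92+134+50+171 = 1410; mod 256 = 130 → 82.
Outer input = (K'⊕opad) ∥ inner = e5 f7 1a ab f1 5c 5c ∥ 82.
Outer hash (tag): sum = 229+247+26+171+241+92+92+130 = 1228; mod 256 = 204 → cc.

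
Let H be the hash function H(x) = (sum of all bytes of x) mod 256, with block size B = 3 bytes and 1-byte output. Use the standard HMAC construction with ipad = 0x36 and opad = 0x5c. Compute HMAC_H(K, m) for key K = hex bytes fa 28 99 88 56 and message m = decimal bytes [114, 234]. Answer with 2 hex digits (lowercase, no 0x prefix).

Key hex bytes fa 28 99 88 56 is 5 bytes > B = 3, so hash it first: H(key) = 99, then zero-pad to 3 bytes: K' = 99 00 00.
K' ⊕ ipad = af 36 36.  K' ⊕ opad = c5 5c 5c.
Inner input = (K'⊕ipad) ∥ m = af 36 36 ∥ 72 ea.
Inner hash: sum = 175+54+54+114+234 = 631; mod 256 = 119 → 77.
Outer input = (K'⊕opad) ∥ inner = c5 5c 5c ∥ 77.
Outer hash (tag): sum = 197+92+92+119 = 500; mod 256 = 244 → f4.

f4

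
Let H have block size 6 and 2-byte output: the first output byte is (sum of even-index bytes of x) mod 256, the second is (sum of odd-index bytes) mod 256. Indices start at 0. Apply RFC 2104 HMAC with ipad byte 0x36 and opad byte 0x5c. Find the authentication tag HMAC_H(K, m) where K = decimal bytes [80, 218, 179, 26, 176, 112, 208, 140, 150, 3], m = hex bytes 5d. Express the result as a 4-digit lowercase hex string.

Key decimal bytes [80, 218, 179, 26, 176, 112, 208, 140, 150, 3] = 50 da b3 1a b0 70 d0 8c 96 03 is 10 bytes > B = 6, so hash it first: H(key) = 19 f3, then zero-pad to 6 bytes: K' = 19 f3 00 00 00 00.
K' ⊕ ipad = 2f c5 36 36 36 36.  K' ⊕ opad = 45 af 5c 5c 5c 5c.
Inner input = (K'⊕ipad) ∥ m = 2f c5 36 36 36 36 ∥ 5d.
Inner hash: even-index sum = 248 mod 256 = 248; odd-index sum = 305 mod 256 = 49 → f8 31.
Outer input = (K'⊕opad) ∥ inner = 45 af 5c 5c 5c 5c ∥ f8 31.
Outer hash (tag): even-index sum = 501 mod 256 = 245; odd-index sum = 408 mod 256 = 152 → f5 98.

f598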